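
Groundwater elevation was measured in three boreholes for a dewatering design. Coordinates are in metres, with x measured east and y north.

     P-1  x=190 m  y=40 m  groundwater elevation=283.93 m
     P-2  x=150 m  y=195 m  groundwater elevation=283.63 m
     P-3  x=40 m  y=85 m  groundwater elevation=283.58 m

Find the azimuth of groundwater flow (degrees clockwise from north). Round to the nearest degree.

307°

With h = a·x + b·y + c and P-1 as origin, the differences give:
  (-40)·a + 155·b = -0.30
  (-150)·a + 45·b = -0.35
Eliminate b (×45 and ×155, subtract): 21450·a = 40.750 → a = ∂h/∂x = +0.001900
Back-substitute: b = ∂h/∂y = -0.001445.
Flow direction (−∇h) has components (-0.001900 E, +0.001445 N).
Azimuth = atan2(E, N) = atan2(-0.001900, +0.001445) = 307.3° ≈ 307°.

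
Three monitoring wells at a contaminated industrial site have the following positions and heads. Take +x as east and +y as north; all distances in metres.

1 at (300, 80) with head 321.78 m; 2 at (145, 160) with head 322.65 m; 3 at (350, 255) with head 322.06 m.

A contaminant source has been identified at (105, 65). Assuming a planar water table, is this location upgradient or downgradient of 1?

upgradient

Three-point gradient (reference 1): Δ to 2 = (-155, 80, +0.87), Δ to 3 = (50, 175, +0.28).
∂h/∂x = -0.004172, ∂h/∂y = +0.002792 (det = -31125).
Head at (105, 65) = 321.78 + (-0.004172)·(-195) + (+0.002792)·(-15) = 322.55 m.
That is higher than the 321.78 m at 1, so the point is upgradient.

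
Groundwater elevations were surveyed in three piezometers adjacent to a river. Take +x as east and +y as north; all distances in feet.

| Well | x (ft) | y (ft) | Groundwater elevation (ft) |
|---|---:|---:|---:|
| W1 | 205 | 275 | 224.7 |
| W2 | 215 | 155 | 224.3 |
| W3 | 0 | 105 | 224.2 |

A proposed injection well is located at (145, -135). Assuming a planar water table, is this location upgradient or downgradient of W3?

downgradient

Taking W1 as reference: W2−W1 = (10, -120, -0.4); W3−W1 = (-205, -170, -0.5).
Determinant of the coordinate differences = 10·(-170) − (-205)·(-120) = -26300.
∂h/∂x = [(-0.4)·(-170) − (-0.5)·(-120)] / -26300 = -0.0003042
∂h/∂y = [10·(-0.5) − (-205)·(-0.4)] / -26300 = +0.003308
Head at (145, -135) = 224.7 + (-0.0003042)·(-60) + (+0.003308)·(-410) = 223.36 ft.
That is lower than the 224.2 ft at W3, so the point is downgradient.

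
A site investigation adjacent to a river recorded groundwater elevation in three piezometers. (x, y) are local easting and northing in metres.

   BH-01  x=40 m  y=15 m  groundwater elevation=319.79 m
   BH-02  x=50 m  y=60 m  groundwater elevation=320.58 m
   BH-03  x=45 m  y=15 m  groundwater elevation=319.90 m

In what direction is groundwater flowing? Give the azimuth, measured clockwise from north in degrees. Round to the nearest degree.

Taking BH-01 as reference: BH-02−BH-01 = (10, 45, +0.79); BH-03−BH-01 = (5, 0, +0.11).
Determinant of the coordinate differences = 10·0 − 5·45 = -225.
∂h/∂x = [(+0.79)·0 − (+0.11)·45] / -225 = +0.02200
∂h/∂y = [10·(+0.11) − 5·(+0.79)] / -225 = +0.01267
Flow direction (−∇h) has components (-0.02200 E, -0.01267 N).
Azimuth = atan2(E, N) = atan2(-0.02200, -0.01267) = 240.1° ≈ 240°.

240°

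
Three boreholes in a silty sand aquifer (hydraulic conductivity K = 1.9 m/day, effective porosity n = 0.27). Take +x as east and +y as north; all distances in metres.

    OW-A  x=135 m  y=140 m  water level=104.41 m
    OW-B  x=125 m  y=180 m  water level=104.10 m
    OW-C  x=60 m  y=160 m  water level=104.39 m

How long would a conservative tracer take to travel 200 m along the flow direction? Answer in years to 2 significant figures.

9.2 years

With h = a·x + b·y + c and OW-A as origin, the differences give:
  (-10)·a + 40·b = -0.31
  (-75)·a + 20·b = -0.02
Eliminate b (×20 and ×40, subtract): 2800·a = -5.400 → a = ∂h/∂x = -0.001929
Back-substitute: b = ∂h/∂y = -0.008232.
|∇h| = √(-0.001929² + -0.008232²) = 0.008455
Seepage velocity v = K·i/n = 1.9 × 0.008455 / 0.27 = 0.0595 m/day.
t = 200 / 0.0595 = 3361 days = 9.2 years.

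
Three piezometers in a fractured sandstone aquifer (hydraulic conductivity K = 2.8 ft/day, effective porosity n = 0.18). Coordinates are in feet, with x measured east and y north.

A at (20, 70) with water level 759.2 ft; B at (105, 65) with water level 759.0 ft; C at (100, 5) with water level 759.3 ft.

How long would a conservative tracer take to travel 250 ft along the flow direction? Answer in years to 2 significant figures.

8.1 years

Differences from A: to B (Δx, Δy, Δh) = (85, -5, -0.2); to C = (80, -65, +0.1).
Solve a·Δx + b·Δy = Δh: det = 85·(-65) − 80·(-5) = -5125.
∂h/∂x = [(-0.2)·(-65) − (+0.1)·(-5)] / -5125 = -0.002634
∂h/∂y = [85·(+0.1) − 80·(-0.2)] / -5125 = -0.004780
|∇h| = √(-0.002634² + -0.004780²) = 0.005458
Seepage velocity v = K·i/n = 2.8 × 0.005458 / 0.18 = 0.0849 ft/day.
t = 250 / 0.0849 = 2945 days = 8.06 years.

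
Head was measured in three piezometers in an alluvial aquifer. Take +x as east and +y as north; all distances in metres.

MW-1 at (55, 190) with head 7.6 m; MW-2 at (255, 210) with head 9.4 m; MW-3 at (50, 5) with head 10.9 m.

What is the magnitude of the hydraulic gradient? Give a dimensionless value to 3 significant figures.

Taking MW-1 as reference: MW-2−MW-1 = (200, 20, +1.8); MW-3−MW-1 = (-5, -185, +3.3).
Solve a·Δx + b·Δy = Δh: det = 200·(-185) − (-5)·20 = -36900.
∂h/∂x = [(+1.8)·(-185) − (+3.3)·20] / -36900 = +0.01081
∂h/∂y = [200·(+3.3) − (-5)·(+1.8)] / -36900 = -0.01813
|∇h| = √(0.01081² + -0.01813²) = 0.02111

0.0211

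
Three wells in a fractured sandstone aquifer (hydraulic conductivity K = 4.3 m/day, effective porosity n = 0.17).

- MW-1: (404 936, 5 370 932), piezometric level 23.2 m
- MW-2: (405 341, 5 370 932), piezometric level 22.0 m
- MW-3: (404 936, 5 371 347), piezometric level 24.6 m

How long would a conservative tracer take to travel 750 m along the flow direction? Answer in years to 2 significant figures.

∂h/∂x = (22.0 − 23.2) / (405341 − 404936) = -0.002963
∂h/∂y = (24.6 − 23.2) / (5371347 − 5370932) = +0.003373
|∇h| = √(-0.002963² + 0.003373²) = 0.00449
Seepage velocity v = K·i/n = 4.3 × 0.00449 / 0.17 = 0.1136 m/day.
t = 750 / 0.1136 = 6602 days = 18.1 years.

18 years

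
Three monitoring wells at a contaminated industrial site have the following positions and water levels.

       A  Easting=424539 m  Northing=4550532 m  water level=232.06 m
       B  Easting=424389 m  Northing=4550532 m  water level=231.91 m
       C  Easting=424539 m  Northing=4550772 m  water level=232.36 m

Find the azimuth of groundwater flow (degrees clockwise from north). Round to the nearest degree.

∂h/∂x = (231.91 − 232.06) / (424389 − 424539) = +0.001000
∂h/∂y = (232.36 − 232.06) / (4550772 − 4550532) = +0.001250
Flow direction (−∇h) has components (-0.001000 E, -0.001250 N).
Azimuth = atan2(E, N) = atan2(-0.001000, -0.001250) = 218.7° ≈ 219°.

219°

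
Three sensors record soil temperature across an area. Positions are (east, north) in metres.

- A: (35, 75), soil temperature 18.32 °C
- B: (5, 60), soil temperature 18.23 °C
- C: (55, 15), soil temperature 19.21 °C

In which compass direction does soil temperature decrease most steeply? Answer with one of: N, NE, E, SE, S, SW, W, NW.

Differences from A: to B (Δx, Δy, Δh) = (-30, -15, -0.09); to C = (20, -60, +0.89).
Determinant of the coordinate differences = (-30)·(-60) − 20·(-15) = 2100.
∂T/∂x = [(-0.09)·(-60) − (+0.89)·(-15)] / 2100 = +0.008929
∂T/∂y = [(-30)·(+0.89) − 20·(-0.09)] / 2100 = -0.01186
Steepest decrease is along −∇f = (-0.008929 E, +0.01186 N) → northwest.

NW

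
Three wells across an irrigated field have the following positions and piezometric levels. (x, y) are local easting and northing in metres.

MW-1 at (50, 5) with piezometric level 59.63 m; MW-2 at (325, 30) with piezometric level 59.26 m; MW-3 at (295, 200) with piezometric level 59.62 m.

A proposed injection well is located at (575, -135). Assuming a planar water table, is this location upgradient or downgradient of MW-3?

downgradient

Taking MW-1 as reference: MW-2−MW-1 = (275, 25, -0.37); MW-3−MW-1 = (245, 195, -0.01).
Determinant of the coordinate differences = 275·195 − 245·25 = 47500.
∂h/∂x = [(-0.37)·195 − (-0.01)·25] / 47500 = -0.001514
∂h/∂y = [275·(-0.01) − 245·(-0.37)] / 47500 = +0.001851
Head at (575, -135) = 59.63 + (-0.001514)·(525) + (+0.001851)·(-140) = 58.58 m.
That is lower than the 59.62 m at MW-3, so the point is downgradient.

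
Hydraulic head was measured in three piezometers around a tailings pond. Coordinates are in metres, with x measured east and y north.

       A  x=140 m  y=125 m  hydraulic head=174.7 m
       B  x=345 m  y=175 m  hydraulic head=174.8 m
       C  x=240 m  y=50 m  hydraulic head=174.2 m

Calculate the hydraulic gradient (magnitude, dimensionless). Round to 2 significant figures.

0.0056

Three-point gradient (reference A): Δ to B = (205, 50, +0.1), Δ to C = (100, -75, -0.5).
∂h/∂x = -0.0008589, ∂h/∂y = +0.005521 (det = -20375).
|∇h| = √(-0.0008589² + 0.005521²) = 0.005587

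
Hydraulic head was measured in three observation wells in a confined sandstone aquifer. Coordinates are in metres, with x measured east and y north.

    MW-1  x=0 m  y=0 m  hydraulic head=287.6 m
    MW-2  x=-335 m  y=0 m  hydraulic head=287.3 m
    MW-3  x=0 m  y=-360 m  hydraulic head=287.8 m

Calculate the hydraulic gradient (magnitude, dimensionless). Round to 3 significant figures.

∂h/∂x = (287.3 − 287.6) / (-335 − 0) = +0.0008955
∂h/∂y = (287.8 − 287.6) / (-360 − 0) = -0.0005556
|∇h| = √(0.0008955² + -0.0005556²) = 0.001054

0.00105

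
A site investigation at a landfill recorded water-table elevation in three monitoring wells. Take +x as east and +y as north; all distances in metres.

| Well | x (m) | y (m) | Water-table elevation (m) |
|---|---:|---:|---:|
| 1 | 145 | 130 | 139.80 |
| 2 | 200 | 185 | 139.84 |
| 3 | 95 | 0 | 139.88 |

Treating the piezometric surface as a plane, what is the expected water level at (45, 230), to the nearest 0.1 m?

With h = a·x + b·y + c and 1 as origin, the differences give:
  55·a + 55·b = +0.04
  (-50)·a + (-130)·b = +0.08
Eliminate b (×(-130) and ×55, subtract): -4400·a = -9.600 → a = ∂h/∂x = +0.002182
Back-substitute: b = ∂h/∂y = -0.001455.
h(45, 230) = 139.80 + (+0.002182)·(-100) + (-0.001455)·(100) = 139.80 -0.218 -0.145 = 139.436 m.

139.4 m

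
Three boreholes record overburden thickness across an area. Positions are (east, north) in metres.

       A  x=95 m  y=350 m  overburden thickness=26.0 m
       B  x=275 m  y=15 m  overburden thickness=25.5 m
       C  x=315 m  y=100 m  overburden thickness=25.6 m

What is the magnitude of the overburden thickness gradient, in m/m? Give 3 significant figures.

Taking A as reference: B−A = (180, -335, -0.5); C−A = (220, -250, -0.4).
Solve a·Δx + b·Δy = Δd: det = 180·(-250) − 220·(-335) = 28700.
∂d/∂x = [(-0.5)·(-250) − (-0.4)·(-335)] / 28700 = -0.0003136
∂d/∂y = [180·(-0.4) − 220·(-0.5)] / 28700 = +0.001324
|∇f| = √(-0.0003136² + 0.001324²) = 0.001361 m/m

0.00136 m/m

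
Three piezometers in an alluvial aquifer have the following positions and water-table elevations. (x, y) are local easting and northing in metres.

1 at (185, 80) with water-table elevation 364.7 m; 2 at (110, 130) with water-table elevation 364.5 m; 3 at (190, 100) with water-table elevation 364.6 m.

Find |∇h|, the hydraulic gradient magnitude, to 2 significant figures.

Three-point gradient (reference 1): Δ to 2 = (-75, 50, -0.2), Δ to 3 = (5, 20, -0.1).
∂h/∂x = -0.0005714, ∂h/∂y = -0.004857 (det = -1750).
|∇h| = √(-0.0005714² + -0.004857²) = 0.00489

0.0049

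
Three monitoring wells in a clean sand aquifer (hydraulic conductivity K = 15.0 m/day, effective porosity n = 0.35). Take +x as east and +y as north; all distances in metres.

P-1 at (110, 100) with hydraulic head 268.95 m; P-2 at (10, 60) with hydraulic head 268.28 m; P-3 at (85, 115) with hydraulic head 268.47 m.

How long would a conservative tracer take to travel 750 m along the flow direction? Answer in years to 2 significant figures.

2.8 years

Differences from P-1: to P-2 (Δx, Δy, Δh) = (-100, -40, -0.67); to P-3 = (-25, 15, -0.48).
Determinant of the coordinate differences = (-100)·15 − (-25)·(-40) = -2500.
∂h/∂x = [(-0.67)·15 − (-0.48)·(-40)] / -2500 = +0.01170
∂h/∂y = [(-100)·(-0.48) − (-25)·(-0.67)] / -2500 = -0.01250
|∇h| = √(0.01170² + -0.01250²) = 0.01712
Seepage velocity v = K·i/n = 15.0 × 0.01712 / 0.35 = 0.7337 m/day.
t = 750 / 0.7337 = 1022 days = 2.8 years.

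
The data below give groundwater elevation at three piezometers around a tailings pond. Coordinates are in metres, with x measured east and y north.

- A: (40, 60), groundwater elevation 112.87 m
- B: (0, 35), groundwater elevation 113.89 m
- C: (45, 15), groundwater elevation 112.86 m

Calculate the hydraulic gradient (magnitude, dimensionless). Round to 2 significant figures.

0.024

Three-point gradient (reference A): Δ to B = (-40, -25, +1.02), Δ to C = (5, -45, -0.01).
∂h/∂x = -0.02397, ∂h/∂y = -0.002442 (det = 1925).
|∇h| = √(-0.02397² + -0.002442²) = 0.02409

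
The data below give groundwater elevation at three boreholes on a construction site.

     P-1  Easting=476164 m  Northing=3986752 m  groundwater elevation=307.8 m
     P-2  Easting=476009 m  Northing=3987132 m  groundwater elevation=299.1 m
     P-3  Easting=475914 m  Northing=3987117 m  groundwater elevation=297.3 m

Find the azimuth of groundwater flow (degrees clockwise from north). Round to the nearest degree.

304°

Taking P-1 as reference: P-2−P-1 = (-155, 380, -8.7); P-3−P-1 = (-250, 365, -10.5).
Determinant of the coordinate differences = (-155)·365 − (-250)·380 = 38425.
∂h/∂x = [(-8.7)·365 − (-10.5)·380] / 38425 = +0.02120
∂h/∂y = [(-155)·(-10.5) − (-250)·(-8.7)] / 38425 = -0.01425
Flow direction (−∇h) has components (-0.02120 E, +0.01425 N).
Azimuth = atan2(E, N) = atan2(-0.02120, +0.01425) = 303.9° ≈ 304°.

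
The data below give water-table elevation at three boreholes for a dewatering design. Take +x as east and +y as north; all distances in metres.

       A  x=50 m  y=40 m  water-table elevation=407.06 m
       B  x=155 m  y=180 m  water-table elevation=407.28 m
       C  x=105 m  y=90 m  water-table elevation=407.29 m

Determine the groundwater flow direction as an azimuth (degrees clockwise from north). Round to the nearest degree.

Taking A as reference: B−A = (105, 140, +0.22); C−A = (55, 50, +0.23).
Determinant of the coordinate differences = 105·50 − 55·140 = -2450.
∂h/∂x = [(+0.22)·50 − (+0.23)·140] / -2450 = +0.008653
∂h/∂y = [105·(+0.23) − 55·(+0.22)] / -2450 = -0.004918
Flow direction (−∇h) has components (-0.008653 E, +0.004918 N).
Azimuth = atan2(E, N) = atan2(-0.008653, +0.004918) = 299.6° ≈ 300°.

300°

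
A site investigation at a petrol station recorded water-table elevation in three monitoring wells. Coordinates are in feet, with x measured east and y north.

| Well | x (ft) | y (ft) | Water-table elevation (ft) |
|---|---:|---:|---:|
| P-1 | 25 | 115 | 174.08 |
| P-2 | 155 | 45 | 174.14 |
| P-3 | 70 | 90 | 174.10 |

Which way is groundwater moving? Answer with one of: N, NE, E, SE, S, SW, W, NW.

SW

Three-point gradient (reference P-1): Δ to P-2 = (130, -70, +0.06), Δ to P-3 = (45, -25, +0.02).
∂h/∂x = +0.001000, ∂h/∂y = +0.001000 (det = -100).
Flow = −∇h = (-0.001000 east, -0.001000 north), which points southwest.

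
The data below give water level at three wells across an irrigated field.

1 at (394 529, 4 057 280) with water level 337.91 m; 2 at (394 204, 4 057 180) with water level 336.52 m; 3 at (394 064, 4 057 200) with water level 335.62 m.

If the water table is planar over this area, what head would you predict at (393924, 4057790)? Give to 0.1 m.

Differences from 1: to 2 (Δx, Δy, Δh) = (-325, -100, -1.39); to 3 = (-465, -80, -2.29).
Determinant of the coordinate differences = (-325)·(-80) − (-465)·(-100) = -20500.
∂h/∂x = [(-1.39)·(-80) − (-2.29)·(-100)] / -20500 = +0.005746
∂h/∂y = [(-325)·(-2.29) − (-465)·(-1.39)] / -20500 = -0.004776
h(393924, 4057790) = 337.91 + (+0.005746)·(-605) + (-0.004776)·(510) = 337.91 -3.477 -2.436 = 331.998 m.

332.0 m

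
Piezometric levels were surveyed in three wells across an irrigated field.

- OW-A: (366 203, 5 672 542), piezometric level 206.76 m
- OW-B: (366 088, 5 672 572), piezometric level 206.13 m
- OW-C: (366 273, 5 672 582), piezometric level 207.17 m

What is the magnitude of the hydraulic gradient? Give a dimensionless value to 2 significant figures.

Differences from OW-A: to OW-B (Δx, Δy, Δh) = (-115, 30, -0.63); to OW-C = (70, 40, +0.41).
Determinant of the coordinate differences = (-115)·40 − 70·30 = -6700.
∂h/∂x = [(-0.63)·40 − (+0.41)·30] / -6700 = +0.005597
∂h/∂y = [(-115)·(+0.41) − 70·(-0.63)] / -6700 = +0.0004552
|∇h| = √(0.005597² + 0.0004552²) = 0.005615

0.0056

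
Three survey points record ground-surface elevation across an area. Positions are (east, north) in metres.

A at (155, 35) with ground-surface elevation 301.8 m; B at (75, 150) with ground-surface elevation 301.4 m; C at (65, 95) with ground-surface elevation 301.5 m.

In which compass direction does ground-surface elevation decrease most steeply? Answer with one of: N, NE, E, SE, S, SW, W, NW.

NW

Differences from A: to B (Δx, Δy, Δh) = (-80, 115, -0.4); to C = (-90, 60, -0.3).
Solve a·Δx + b·Δy = Δz: det = (-80)·60 − (-90)·115 = 5550.
∂z/∂x = [(-0.4)·60 − (-0.3)·115] / 5550 = +0.001892
∂z/∂y = [(-80)·(-0.3) − (-90)·(-0.4)] / 5550 = -0.002162
Steepest decrease is along −∇f = (-0.001892 E, +0.002162 N) → northwest.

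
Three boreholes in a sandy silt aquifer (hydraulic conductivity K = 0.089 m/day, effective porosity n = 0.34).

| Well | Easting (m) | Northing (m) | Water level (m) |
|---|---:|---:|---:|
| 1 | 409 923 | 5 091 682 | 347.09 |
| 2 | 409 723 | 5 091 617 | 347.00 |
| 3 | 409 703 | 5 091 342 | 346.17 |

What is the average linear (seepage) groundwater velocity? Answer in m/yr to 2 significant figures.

0.30 m/yr

Three-point gradient (reference 1): Δ to 2 = (-200, -65, -0.09), Δ to 3 = (-220, -340, -0.92).
∂h/∂x = -0.0005438, ∂h/∂y = +0.003058 (det = 53700).
|∇h| = √(-0.0005438² + 0.003058²) = 0.003106
Seepage velocity v = K·i/n = 0.089 × 0.003106 / 0.34 = 0.000813 m/day = 0.2969 m/yr.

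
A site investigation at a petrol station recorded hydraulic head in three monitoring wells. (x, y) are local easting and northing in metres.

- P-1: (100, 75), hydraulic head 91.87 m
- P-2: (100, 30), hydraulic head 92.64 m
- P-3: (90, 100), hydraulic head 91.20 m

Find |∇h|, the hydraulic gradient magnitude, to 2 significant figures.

0.030

Three-point gradient (reference P-1): Δ to P-2 = (0, -45, +0.77), Δ to P-3 = (-10, 25, -0.67).
∂h/∂x = +0.02422, ∂h/∂y = -0.01711 (det = -450).
|∇h| = √(0.02422² + -0.01711²) = 0.02965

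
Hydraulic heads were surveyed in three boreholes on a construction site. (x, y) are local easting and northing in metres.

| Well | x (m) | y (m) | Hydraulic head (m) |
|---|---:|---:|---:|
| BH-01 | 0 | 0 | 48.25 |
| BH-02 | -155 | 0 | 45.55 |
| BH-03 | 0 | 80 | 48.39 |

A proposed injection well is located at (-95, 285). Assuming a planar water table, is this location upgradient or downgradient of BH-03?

downgradient

∂h/∂x = (45.55 − 48.25) / (-155 − 0) = +0.01742
∂h/∂y = (48.39 − 48.25) / (80 − 0) = +0.001750
Head at (-95, 285) = 48.25 + (+0.01742)·(-95) + (+0.001750)·(285) = 47.09 m.
That is lower than the 48.39 m at BH-03, so the point is downgradient.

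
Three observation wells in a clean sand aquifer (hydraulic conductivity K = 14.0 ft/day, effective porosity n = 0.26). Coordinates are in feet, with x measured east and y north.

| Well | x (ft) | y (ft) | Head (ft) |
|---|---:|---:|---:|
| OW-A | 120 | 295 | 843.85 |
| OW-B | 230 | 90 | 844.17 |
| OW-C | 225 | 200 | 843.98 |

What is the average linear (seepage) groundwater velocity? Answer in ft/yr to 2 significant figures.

Taking OW-A as reference: OW-B−OW-A = (110, -205, +0.32); OW-C−OW-A = (105, -95, +0.13).
Determinant of the coordinate differences = 110·(-95) − 105·(-205) = 11075.
∂h/∂x = [(+0.32)·(-95) − (+0.13)·(-205)] / 11075 = -0.0003386
∂h/∂y = [110·(+0.13) − 105·(+0.32)] / 11075 = -0.001743
|∇h| = √(-0.0003386² + -0.001743²) = 0.001776
Seepage velocity v = K·i/n = 14.0 × 0.001776 / 0.26 = 0.09563 ft/day = 34.93 ft/yr.

35 ft/yr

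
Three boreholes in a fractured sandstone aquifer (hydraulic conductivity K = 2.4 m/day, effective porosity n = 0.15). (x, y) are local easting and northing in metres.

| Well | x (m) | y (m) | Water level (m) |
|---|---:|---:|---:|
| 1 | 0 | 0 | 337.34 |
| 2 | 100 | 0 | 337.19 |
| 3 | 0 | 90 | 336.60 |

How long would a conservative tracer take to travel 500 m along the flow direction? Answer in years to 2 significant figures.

∂h/∂x = (337.19 − 337.34) / (100 − 0) = -0.001500
∂h/∂y = (336.60 − 337.34) / (90 − 0) = -0.008222
|∇h| = √(-0.001500² + -0.008222²) = 0.008358
Seepage velocity v = K·i/n = 2.4 × 0.008358 / 0.15 = 0.1337 m/day.
t = 500 / 0.1337 = 3740 days = 10.2 years.

10 years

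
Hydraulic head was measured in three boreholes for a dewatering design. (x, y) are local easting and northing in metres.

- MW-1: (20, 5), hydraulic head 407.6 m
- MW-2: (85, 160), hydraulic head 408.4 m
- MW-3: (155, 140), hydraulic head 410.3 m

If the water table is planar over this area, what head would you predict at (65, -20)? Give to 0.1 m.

408.9 m

Differences from MW-1: to MW-2 (Δx, Δy, Δh) = (65, 155, +0.8); to MW-3 = (135, 135, +2.7).
Determinant of the coordinate differences = 65·135 − 135·155 = -12150.
∂h/∂x = [(+0.8)·135 − (+2.7)·155] / -12150 = +0.02556
∂h/∂y = [65·(+2.7) − 135·(+0.8)] / -12150 = -0.005556
h(65, -20) = 407.6 + (+0.02556)·(45) + (-0.005556)·(-25) = 407.6 +1.150 +0.139 = 408.889 m.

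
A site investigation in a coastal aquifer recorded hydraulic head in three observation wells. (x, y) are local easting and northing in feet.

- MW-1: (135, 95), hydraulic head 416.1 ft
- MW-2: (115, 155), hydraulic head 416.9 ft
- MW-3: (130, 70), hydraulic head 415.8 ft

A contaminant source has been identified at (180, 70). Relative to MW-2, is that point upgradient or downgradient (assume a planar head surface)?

downgradient

Differences from MW-1: to MW-2 (Δx, Δy, Δh) = (-20, 60, +0.8); to MW-3 = (-5, -25, -0.3).
Determinant of the coordinate differences = (-20)·(-25) − (-5)·60 = 800.
∂h/∂x = [(+0.8)·(-25) − (-0.3)·60] / 800 = -0.002500
∂h/∂y = [(-20)·(-0.3) − (-5)·(+0.8)] / 800 = +0.01250
Head at (180, 70) = 416.1 + (-0.002500)·(45) + (+0.01250)·(-25) = 415.68 ft.
That is lower than the 416.9 ft at MW-2, so the point is downgradient.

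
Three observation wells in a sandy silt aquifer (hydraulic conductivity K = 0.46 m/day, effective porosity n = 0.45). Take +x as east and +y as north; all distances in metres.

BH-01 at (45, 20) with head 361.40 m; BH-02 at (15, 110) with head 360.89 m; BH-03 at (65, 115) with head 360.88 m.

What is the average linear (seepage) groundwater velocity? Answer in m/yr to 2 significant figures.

Differences from BH-01: to BH-02 (Δx, Δy, Δh) = (-30, 90, -0.51); to BH-03 = (20, 95, -0.52).
Solve a·Δx + b·Δy = Δh: det = (-30)·95 − 20·90 = -4650.
∂h/∂x = [(-0.51)·95 − (-0.52)·90] / -4650 = +0.0003548
∂h/∂y = [(-30)·(-0.52) − 20·(-0.51)] / -4650 = -0.005548
|∇h| = √(0.0003548² + -0.005548²) = 0.005559
Seepage velocity v = K·i/n = 0.46 × 0.005559 / 0.45 = 0.005683 m/day = 2.076 m/yr.

2.1 m/yr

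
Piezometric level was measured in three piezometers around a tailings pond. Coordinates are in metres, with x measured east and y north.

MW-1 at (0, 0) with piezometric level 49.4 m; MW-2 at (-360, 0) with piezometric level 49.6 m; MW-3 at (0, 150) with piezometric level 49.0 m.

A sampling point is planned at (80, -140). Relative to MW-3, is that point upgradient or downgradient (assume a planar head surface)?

∂h/∂x = (49.6 − 49.4) / (-360 − 0) = -0.0005556
∂h/∂y = (49.0 − 49.4) / (150 − 0) = -0.002667
Head at (80, -140) = 49.4 + (-0.0005556)·(80) + (-0.002667)·(-140) = 49.73 m.
That is higher than the 49.0 m at MW-3, so the point is upgradient.

upgradient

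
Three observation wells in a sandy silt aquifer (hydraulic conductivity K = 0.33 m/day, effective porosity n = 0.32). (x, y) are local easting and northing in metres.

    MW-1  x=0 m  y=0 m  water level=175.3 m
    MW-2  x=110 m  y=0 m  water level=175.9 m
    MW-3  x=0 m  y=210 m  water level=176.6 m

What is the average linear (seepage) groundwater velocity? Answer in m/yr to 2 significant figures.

∂h/∂x = (175.9 − 175.3) / (110 − 0) = +0.005455
∂h/∂y = (176.6 − 175.3) / (210 − 0) = +0.006190
|∇h| = √(0.005455² + 0.006190²) = 0.008251
Seepage velocity v = K·i/n = 0.33 × 0.008251 / 0.32 = 0.008509 m/day = 3.108 m/yr.

3.1 m/yr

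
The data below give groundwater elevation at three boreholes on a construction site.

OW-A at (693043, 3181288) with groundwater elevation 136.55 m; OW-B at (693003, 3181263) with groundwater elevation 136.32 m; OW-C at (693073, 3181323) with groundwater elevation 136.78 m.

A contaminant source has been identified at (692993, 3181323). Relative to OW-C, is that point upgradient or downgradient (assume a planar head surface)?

downgradient

With h = a·x + b·y + c and OW-A as origin, the differences give:
  (-40)·a + (-25)·b = -0.23
  30·a + 35·b = +0.23
Eliminate b (×35 and ×(-25), subtract): -650·a = -2.300 → a = ∂h/∂x = +0.003538
Back-substitute: b = ∂h/∂y = +0.003538.
Head at (692993, 3181323) = 136.55 + (+0.003538)·(-50) + (+0.003538)·(35) = 136.50 m.
That is lower than the 136.78 m at OW-C, so the point is downgradient.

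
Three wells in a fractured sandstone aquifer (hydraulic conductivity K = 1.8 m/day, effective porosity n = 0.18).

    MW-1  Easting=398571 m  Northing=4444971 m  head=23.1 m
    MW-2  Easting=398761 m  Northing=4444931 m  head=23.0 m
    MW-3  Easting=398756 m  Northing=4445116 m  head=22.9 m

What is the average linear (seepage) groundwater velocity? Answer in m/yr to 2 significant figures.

3.1 m/yr

Three-point gradient (reference MW-1): Δ to MW-2 = (190, -40, -0.1), Δ to MW-3 = (185, 145, -0.2).
∂h/∂x = -0.0006438, ∂h/∂y = -0.0005579 (det = 34950).
|∇h| = √(-0.0006438² + -0.0005579²) = 0.0008519
Seepage velocity v = K·i/n = 1.8 × 0.0008519 / 0.18 = 0.008519 m/day = 3.112 m/yr.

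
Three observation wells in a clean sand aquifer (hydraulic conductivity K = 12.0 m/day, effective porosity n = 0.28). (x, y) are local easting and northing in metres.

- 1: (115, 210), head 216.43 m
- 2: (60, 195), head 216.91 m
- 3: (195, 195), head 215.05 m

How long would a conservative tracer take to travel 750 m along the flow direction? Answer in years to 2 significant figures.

2.1 years

With h = a·x + b·y + c and 1 as origin, the differences give:
  (-55)·a + (-15)·b = +0.48
  80·a + (-15)·b = -1.38
Eliminate b (×(-15) and ×(-15), subtract): 2025·a = -27.900 → a = ∂h/∂x = -0.01378
Back-substitute: b = ∂h/∂y = +0.01852.
|∇h| = √(-0.01378² + 0.01852²) = 0.02308
Seepage velocity v = K·i/n = 12.0 × 0.02308 / 0.28 = 0.9891 m/day.
t = 750 / 0.9891 = 758.3 days = 2.08 years.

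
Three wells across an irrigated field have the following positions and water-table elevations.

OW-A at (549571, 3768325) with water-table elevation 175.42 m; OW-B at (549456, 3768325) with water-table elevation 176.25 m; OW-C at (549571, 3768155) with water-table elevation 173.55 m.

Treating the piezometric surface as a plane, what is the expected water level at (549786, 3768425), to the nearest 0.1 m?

∂h/∂x = (176.25 − 175.42) / (549456 − 549571) = -0.007217
∂h/∂y = (173.55 − 175.42) / (3768155 − 3768325) = +0.01100
h(549786, 3768425) = 175.42 + (-0.007217)·(215) + (+0.01100)·(100) = 175.42 -1.552 +1.100 = 174.968 m.

175.0 m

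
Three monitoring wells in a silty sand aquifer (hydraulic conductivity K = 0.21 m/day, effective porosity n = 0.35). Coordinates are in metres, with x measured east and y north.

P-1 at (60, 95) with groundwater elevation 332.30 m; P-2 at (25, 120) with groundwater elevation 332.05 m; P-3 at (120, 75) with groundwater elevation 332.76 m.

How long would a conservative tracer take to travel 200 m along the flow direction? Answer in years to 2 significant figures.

110 years

Differences from P-1: to P-2 (Δx, Δy, Δh) = (-35, 25, -0.25); to P-3 = (60, -20, +0.46).
Determinant of the coordinate differences = (-35)·(-20) − 60·25 = -800.
∂h/∂x = [(-0.25)·(-20) − (+0.46)·25] / -800 = +0.008125
∂h/∂y = [(-35)·(+0.46) − 60·(-0.25)] / -800 = +0.001375
|∇h| = √(0.008125² + 0.001375²) = 0.008241
Seepage velocity v = K·i/n = 0.21 × 0.008241 / 0.35 = 0.004945 m/day.
t = 200 / 0.004945 = 4.044e+04 days = 111 years.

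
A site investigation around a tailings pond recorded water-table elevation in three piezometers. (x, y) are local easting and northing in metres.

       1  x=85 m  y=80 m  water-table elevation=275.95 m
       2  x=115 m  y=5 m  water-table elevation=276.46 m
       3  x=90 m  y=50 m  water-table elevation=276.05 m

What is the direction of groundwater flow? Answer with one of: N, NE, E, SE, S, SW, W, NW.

With h = a·x + b·y + c and 1 as origin, the differences give:
  30·a + (-75)·b = +0.51
  5·a + (-30)·b = +0.10
Eliminate b (×(-30) and ×(-75), subtract): -525·a = -7.800 → a = ∂h/∂x = +0.01486
Back-substitute: b = ∂h/∂y = -0.0008571.
Flow = −∇h = (-0.01486 east, +0.0008571 north), which points west.

W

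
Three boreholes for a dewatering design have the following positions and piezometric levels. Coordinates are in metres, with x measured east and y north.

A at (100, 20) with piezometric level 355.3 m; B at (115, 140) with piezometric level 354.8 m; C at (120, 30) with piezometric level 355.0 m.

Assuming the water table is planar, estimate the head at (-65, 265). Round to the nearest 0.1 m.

357.0 m

Taking A as reference: B−A = (15, 120, -0.5); C−A = (20, 10, -0.3).
Determinant of the coordinate differences = 15·10 − 20·120 = -2250.
∂h/∂x = [(-0.5)·10 − (-0.3)·120] / -2250 = -0.01378
∂h/∂y = [15·(-0.3) − 20·(-0.5)] / -2250 = -0.002444
h(-65, 265) = 355.3 + (-0.01378)·(-165) + (-0.002444)·(245) = 355.3 +2.273 -0.599 = 356.974 m.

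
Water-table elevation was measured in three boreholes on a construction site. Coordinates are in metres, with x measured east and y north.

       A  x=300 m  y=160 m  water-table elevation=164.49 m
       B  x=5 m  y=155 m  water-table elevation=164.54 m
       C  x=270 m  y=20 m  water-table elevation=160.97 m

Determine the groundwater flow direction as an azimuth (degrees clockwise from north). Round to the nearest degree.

179°

Taking A as reference: B−A = (-295, -5, +0.05); C−A = (-30, -140, -3.52).
Solve a·Δx + b·Δy = Δh: det = (-295)·(-140) − (-30)·(-5) = 41150.
∂h/∂x = [(+0.05)·(-140) − (-3.52)·(-5)] / 41150 = -0.0005978
∂h/∂y = [(-295)·(-3.52) − (-30)·(+0.05)] / 41150 = +0.02527
Flow direction (−∇h) has components (+0.0005978 E, -0.02527 N).
Azimuth = atan2(E, N) = atan2(+0.0005978, -0.02527) = 178.6° ≈ 179°.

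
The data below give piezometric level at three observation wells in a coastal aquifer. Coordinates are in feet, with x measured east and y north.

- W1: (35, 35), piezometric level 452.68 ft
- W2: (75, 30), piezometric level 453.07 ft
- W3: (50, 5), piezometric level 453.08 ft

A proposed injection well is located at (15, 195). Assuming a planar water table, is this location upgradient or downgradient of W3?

Three-point gradient (reference W1): Δ to W2 = (40, -5, +0.39), Δ to W3 = (15, -30, +0.40).
∂h/∂x = +0.008622, ∂h/∂y = -0.009022 (det = -1125).
Head at (15, 195) = 452.68 + (+0.008622)·(-20) + (-0.009022)·(160) = 451.06 ft.
That is lower than the 453.08 ft at W3, so the point is downgradient.

downgradient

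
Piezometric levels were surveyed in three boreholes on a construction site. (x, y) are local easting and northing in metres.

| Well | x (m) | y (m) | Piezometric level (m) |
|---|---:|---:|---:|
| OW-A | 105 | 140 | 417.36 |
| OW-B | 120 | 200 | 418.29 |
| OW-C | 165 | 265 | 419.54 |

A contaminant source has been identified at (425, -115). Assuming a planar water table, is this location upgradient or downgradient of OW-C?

downgradient

Taking OW-A as reference: OW-B−OW-A = (15, 60, +0.93); OW-C−OW-A = (60, 125, +2.18).
Solve a·Δx + b·Δy = Δh: det = 15·125 − 60·60 = -1725.
∂h/∂x = [(+0.93)·125 − (+2.18)·60] / -1725 = +0.008435
∂h/∂y = [15·(+2.18) − 60·(+0.93)] / -1725 = +0.01339
Head at (425, -115) = 417.36 + (+0.008435)·(320) + (+0.01339)·(-255) = 416.64 m.
That is lower than the 419.54 m at OW-C, so the point is downgradient.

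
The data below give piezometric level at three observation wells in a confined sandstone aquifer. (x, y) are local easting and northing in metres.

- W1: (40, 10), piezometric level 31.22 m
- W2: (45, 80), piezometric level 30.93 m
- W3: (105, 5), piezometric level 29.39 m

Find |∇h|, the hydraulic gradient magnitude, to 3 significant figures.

Differences from W1: to W2 (Δx, Δy, Δh) = (5, 70, -0.29); to W3 = (65, -5, -1.83).
Determinant of the coordinate differences = 5·(-5) − 65·70 = -4575.
∂h/∂x = [(-0.29)·(-5) − (-1.83)·70] / -4575 = -0.02832
∂h/∂y = [5·(-1.83) − 65·(-0.29)] / -4575 = -0.002120
|∇h| = √(-0.02832² + -0.002120²) = 0.0284

0.0284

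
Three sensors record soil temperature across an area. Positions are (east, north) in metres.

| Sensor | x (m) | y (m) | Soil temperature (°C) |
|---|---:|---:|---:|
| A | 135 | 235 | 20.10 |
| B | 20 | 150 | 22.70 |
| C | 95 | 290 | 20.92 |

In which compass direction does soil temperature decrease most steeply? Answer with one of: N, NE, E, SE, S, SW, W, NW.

E

With T = a·x + b·y + c and A as origin, the differences give:
  (-115)·a + (-85)·b = +2.60
  (-40)·a + 55·b = +0.82
Eliminate b (×55 and ×(-85), subtract): -9725·a = 212.700 → a = ∂T/∂x = -0.02187
Back-substitute: b = ∂T/∂y = -0.0009974.
Steepest decrease is along −∇f = (+0.02187 E, +0.0009974 N) → east.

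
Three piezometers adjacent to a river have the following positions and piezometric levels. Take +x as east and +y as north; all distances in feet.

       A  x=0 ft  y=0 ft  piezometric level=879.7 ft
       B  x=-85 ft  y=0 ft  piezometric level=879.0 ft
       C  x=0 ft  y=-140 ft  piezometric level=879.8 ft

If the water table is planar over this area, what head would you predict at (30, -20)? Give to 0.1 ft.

∂h/∂x = (879.0 − 879.7) / (-85 − 0) = +0.008235
∂h/∂y = (879.8 − 879.7) / (-140 − 0) = -0.0007143
h(30, -20) = 879.7 + (+0.008235)·(30) + (-0.0007143)·(-20) = 879.7 +0.247 +0.014 = 879.961 ft.

880.0 ft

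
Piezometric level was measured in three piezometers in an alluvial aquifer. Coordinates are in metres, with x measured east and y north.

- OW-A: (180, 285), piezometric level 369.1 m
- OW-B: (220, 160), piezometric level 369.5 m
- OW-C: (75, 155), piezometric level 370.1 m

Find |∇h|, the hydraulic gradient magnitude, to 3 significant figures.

0.00599

With h = a·x + b·y + c and OW-A as origin, the differences give:
  40·a + (-125)·b = +0.4
  (-105)·a + (-130)·b = +1.0
Eliminate b (×(-130) and ×(-125), subtract): -18325·a = 73.00 → a = ∂h/∂x = -0.003984
Back-substitute: b = ∂h/∂y = -0.004475.
|∇h| = √(-0.003984² + -0.004475²) = 0.005991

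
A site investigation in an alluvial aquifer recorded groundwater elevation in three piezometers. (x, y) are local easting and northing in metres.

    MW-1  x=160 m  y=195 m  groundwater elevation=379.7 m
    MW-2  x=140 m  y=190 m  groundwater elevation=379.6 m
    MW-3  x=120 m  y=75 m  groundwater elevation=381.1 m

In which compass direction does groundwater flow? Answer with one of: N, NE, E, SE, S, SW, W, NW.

Three-point gradient (reference MW-1): Δ to MW-2 = (-20, -5, -0.1), Δ to MW-3 = (-40, -120, +1.4).
∂h/∂x = +0.008636, ∂h/∂y = -0.01455 (det = 2200).
Flow = −∇h = (-0.008636 east, +0.01455 north), which points northwest.

NW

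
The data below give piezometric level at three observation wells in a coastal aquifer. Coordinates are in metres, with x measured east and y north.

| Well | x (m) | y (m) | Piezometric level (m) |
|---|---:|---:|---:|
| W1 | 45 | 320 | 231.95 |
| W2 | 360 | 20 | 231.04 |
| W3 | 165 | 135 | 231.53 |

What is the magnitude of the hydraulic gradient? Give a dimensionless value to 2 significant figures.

0.0022

Three-point gradient (reference W1): Δ to W2 = (315, -300, -0.91), Δ to W3 = (120, -185, -0.42).
∂h/∂x = -0.001901, ∂h/∂y = +0.001037 (det = -22275).
|∇h| = √(-0.001901² + 0.001037²) = 0.002165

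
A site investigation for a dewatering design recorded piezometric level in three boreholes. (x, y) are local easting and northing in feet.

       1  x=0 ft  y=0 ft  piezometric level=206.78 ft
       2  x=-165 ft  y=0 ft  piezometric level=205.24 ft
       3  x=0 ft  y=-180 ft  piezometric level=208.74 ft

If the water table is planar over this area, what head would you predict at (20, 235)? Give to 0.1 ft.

∂h/∂x = (205.24 − 206.78) / (-165 − 0) = +0.009333
∂h/∂y = (208.74 − 206.78) / (-180 − 0) = -0.01089
h(20, 235) = 206.78 + (+0.009333)·(20) + (-0.01089)·(235) = 206.78 +0.187 -2.559 = 204.408 ft.

204.4 ft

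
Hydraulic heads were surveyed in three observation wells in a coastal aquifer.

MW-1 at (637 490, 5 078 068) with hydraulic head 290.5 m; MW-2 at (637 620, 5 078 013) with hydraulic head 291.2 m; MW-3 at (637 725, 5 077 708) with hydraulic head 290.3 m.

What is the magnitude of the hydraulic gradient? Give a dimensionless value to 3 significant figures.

0.00959

With h = a·x + b·y + c and MW-1 as origin, the differences give:
  130·a + (-55)·b = +0.7
  235·a + (-360)·b = -0.2
Eliminate b (×(-360) and ×(-55), subtract): -33875·a = -263.00 → a = ∂h/∂x = +0.007764
Back-substitute: b = ∂h/∂y = +0.005624.
|∇h| = √(0.007764² + 0.005624²) = 0.009587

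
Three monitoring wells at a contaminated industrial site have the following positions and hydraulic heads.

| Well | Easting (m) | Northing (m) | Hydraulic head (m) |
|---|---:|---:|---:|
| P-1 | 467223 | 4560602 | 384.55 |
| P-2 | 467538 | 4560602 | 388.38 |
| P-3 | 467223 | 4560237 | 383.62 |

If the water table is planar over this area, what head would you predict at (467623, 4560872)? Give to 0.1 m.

390.1 m

∂h/∂x = (388.38 − 384.55) / (467538 − 467223) = +0.01216
∂h/∂y = (383.62 − 384.55) / (4560237 − 4560602) = +0.002548
h(467623, 4560872) = 384.55 + (+0.01216)·(400) + (+0.002548)·(270) = 384.55 +4.863 +0.688 = 390.101 m.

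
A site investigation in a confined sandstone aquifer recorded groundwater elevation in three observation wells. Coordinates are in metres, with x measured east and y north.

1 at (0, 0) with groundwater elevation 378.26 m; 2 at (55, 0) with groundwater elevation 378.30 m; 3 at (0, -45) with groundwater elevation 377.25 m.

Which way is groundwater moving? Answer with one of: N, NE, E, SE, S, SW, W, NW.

S

∂h/∂x = (378.30 − 378.26) / (55 − 0) = +0.0007273
∂h/∂y = (377.25 − 378.26) / (-45 − 0) = +0.02244
Flow = −∇h = (-0.0007273 east, -0.02244 north), which points south.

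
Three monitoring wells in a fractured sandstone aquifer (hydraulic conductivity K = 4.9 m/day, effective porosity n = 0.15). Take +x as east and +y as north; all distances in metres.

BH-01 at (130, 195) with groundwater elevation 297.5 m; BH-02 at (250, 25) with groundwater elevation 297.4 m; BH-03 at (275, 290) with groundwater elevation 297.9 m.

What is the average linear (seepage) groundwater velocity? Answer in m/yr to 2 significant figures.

28 m/yr

Differences from BH-01: to BH-02 (Δx, Δy, Δh) = (120, -170, -0.1); to BH-03 = (145, 95, +0.4).
Solve a·Δx + b·Δy = Δh: det = 120·95 − 145·(-170) = 36050.
∂h/∂x = [(-0.1)·95 − (+0.4)·(-170)] / 36050 = +0.001623
∂h/∂y = [120·(+0.4) − 145·(-0.1)] / 36050 = +0.001734
|∇h| = √(0.001623² + 0.001734²) = 0.002375
Seepage velocity v = K·i/n = 4.9 × 0.002375 / 0.15 = 0.07758 m/day = 28.34 m/yr.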